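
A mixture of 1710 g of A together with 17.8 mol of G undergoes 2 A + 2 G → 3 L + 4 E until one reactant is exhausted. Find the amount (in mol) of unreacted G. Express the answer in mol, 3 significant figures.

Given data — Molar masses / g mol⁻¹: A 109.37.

n(A) = 1710 / 109.37 = 15.64 mol
n(G) = 17.80 mol
n/ν for A = 15.64/2 = 7.820
n/ν for G = 17.80/2 = 8.900
Smallest n/ν is A → limiting reagent.
G consumed = (2/2) × 15.64 = 15.64 mol
G remaining = 17.80 − 15.64 = 2.160 mol

2.16 mol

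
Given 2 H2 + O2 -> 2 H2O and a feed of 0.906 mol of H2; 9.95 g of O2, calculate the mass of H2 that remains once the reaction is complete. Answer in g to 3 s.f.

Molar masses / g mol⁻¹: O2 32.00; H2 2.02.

n(H2) = 0.9060 mol
n(O2) = 9.950 / 32.00 = 0.3109 mol
n/ν for H2 = 0.9060/2 = 0.4530
n/ν for O2 = 0.3109/1 = 0.3109
Smallest n/ν is O2 → limiting reagent.
H2 consumed = (2/1) × 0.3109 = 0.6218 mol
H2 remaining = 0.9060 − 0.6218 = 0.2842 mol
mass = 0.2842 × 2.02 = 0.5741 g

0.574 g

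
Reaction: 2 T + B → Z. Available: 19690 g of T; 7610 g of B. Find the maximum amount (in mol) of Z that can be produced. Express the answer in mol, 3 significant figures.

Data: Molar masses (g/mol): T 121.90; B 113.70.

66.9 mol

n(T) = 19690 / 121.90 = 161.5 mol
n(B) = 7610 / 113.70 = 66.93 mol
n/ν for T = 161.5/2 = 80.75
n/ν for B = 66.93/1 = 66.93
Smallest n/ν is B → limiting reagent.
n(Z) = (1/1) × 66.93 = 66.93 mol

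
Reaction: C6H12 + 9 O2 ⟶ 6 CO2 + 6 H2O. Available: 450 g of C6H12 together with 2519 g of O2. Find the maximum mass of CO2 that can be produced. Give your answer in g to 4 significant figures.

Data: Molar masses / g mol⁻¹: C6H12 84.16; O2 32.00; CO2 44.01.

1412 g

n(C6H12) = 450.0 / 84.16 = 5.347 mol
n(O2) = 2519 / 32.00 = 78.72 mol
n/ν for C6H12 = 5.347/1 = 5.347
n/ν for O2 = 78.72/9 = 8.747
Smallest n/ν is C6H12 → limiting reagent.
n(CO2) = (6/1) × 5.347 = 32.08 mol
mass = 32.08 × 44.01 = 1412 g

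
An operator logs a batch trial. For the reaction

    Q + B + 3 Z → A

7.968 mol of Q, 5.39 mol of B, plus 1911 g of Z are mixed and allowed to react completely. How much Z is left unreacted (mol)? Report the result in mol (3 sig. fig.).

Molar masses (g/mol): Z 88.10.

n(Q) = 7.968 mol
n(B) = 5.390 mol
n(Z) = 1911 / 88.10 = 21.69 mol
n/ν for Q = 7.968/1 = 7.968
n/ν for B = 5.390/1 = 5.390
n/ν for Z = 21.69/3 = 7.230
Smallest n/ν is B → limiting reagent.
Z consumed = (3/1) × 5.390 = 16.17 mol
Z remaining = 21.69 − 16.17 = 5.520 mol

5.52 mol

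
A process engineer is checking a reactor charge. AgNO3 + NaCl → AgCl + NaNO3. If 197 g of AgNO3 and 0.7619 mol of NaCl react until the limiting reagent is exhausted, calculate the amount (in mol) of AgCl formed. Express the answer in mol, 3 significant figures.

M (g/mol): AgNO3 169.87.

n(AgNO3) = 197.0 / 169.87 = 1.160 mol
n(NaCl) = 0.7619 mol
n/ν for AgNO3 = 1.160/1 = 1.160
n/ν for NaCl = 0.7619/1 = 0.7619
Smallest n/ν is NaCl → limiting reagent.
n(AgCl) = (1/1) × 0.7619 = 0.7619 mol

0.762 mol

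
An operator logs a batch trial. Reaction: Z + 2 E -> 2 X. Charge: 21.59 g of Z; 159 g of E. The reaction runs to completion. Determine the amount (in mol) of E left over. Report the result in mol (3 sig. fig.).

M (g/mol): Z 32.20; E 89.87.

n(Z) = 21.59 / 32.20 = 0.6705 mol
n(E) = 159.0 / 89.87 = 1.769 mol
n/ν for Z = 0.6705/1 = 0.6705
n/ν for E = 1.769/2 = 0.8845
Smallest n/ν is Z → limiting reagent.
E consumed = (2/1) × 0.6705 = 1.341 mol
E remaining = 1.769 − 1.341 = 0.4280 mol

0.428 mol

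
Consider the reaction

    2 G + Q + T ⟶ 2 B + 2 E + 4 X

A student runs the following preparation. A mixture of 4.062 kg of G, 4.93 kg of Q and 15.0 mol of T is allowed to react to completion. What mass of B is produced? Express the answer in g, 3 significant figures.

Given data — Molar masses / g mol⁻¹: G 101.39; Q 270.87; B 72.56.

n(G) = 4.062×1000 / 101.39 = 40.06 mol
n(Q) = 4.930×1000 / 270.87 = 18.20 mol
n(T) = 15.00 mol
n/ν for G = 40.06/2 = 20.03
n/ν for Q = 18.20/1 = 18.20
n/ν for T = 15.00/1 = 15.00
Smallest n/ν is T → limiting reagent.
n(B) = (2/1) × 15.00 = 30.00 mol
mass = 30.00 × 72.56 = 2177 g

2180 g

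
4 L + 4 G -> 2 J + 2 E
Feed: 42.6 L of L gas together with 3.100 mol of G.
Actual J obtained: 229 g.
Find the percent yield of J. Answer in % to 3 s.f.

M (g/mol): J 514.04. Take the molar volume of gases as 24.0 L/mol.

50.2 %

n(L) = 42.60 / 24.0 = 1.775 mol
n(G) = 3.100 mol
n/ν for L = 1.775/4 = 0.4438
n/ν for G = 3.100/4 = 0.7750
Smallest n/ν is L → limiting reagent.
theoretical n(J) = (2/4) × 1.775 = 0.8875 mol → 456.2 g
% yield = 229 / 456.2 × 100 = 50.20 %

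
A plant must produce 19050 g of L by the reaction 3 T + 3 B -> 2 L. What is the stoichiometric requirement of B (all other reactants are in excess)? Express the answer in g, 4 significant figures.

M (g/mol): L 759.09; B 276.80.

10420 g

n(L) = 19050 / 759.09 = 25.10 mol
n(B) = (3/2) × 25.10 = 37.65 mol
mass = 37.65 × 276.80 = 10420 g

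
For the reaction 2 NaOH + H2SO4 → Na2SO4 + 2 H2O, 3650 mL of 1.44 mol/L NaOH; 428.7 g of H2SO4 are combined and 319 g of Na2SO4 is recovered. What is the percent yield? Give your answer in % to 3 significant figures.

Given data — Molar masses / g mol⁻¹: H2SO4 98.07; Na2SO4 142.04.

85.5 %

n(NaOH) = 1.44 × 3650/1000 = 5.256 mol
n(H2SO4) = 428.7 / 98.07 = 4.371 mol
n/ν → NaOH: 2.628, H2SO4: 4.371; NaOH is limiting.
theoretical n(Na2SO4) = (1/2) × 5.256 = 2.628 mol → 373.3 g
% yield = 319 / 373.3 × 100 = 85.45 %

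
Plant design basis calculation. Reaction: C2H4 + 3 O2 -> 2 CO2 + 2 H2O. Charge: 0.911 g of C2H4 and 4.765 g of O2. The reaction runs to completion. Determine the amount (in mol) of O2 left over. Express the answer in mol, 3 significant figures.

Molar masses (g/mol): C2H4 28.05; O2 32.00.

0.0515 mol

n(C2H4) = 0.9110 / 28.05 = 0.03248 mol
n(O2) = 4.765 / 32.00 = 0.1489 mol
n/ν for C2H4 = 0.03248/1 = 0.03248
n/ν for O2 = 0.1489/3 = 0.04963
Smallest n/ν is C2H4 → limiting reagent.
O2 consumed = (3/1) × 0.03248 = 0.09744 mol
O2 remaining = 0.1489 − 0.09744 = 0.05146 mol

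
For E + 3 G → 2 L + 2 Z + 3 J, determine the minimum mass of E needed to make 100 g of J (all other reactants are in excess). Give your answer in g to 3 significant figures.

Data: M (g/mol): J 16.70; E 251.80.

n(J) = 100 / 16.70 = 5.988 mol
n(E) = (1/3) × 5.988 = 1.996 mol
mass = 1.996 × 251.80 = 502.6 g

503 g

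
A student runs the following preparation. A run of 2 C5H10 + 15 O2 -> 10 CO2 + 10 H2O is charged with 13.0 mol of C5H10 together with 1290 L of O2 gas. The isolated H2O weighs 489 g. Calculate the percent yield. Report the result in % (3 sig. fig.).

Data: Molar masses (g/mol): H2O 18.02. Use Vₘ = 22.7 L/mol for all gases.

71.6 %

n(C5H10) = 13.00 mol
n(O2) = 1290 / 22.7 = 56.83 mol
n/ν for C5H10 = 13.00/2 = 6.500
n/ν for O2 = 56.83/15 = 3.789
Smallest n/ν is O2 → limiting reagent.
theoretical n(H2O) = (10/15) × 56.83 = 37.89 mol → 682.8 g
% yield = 489 / 682.8 × 100 = 71.62 %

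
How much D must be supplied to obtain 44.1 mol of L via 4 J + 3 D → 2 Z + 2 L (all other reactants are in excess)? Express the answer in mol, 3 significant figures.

66.2 mol

n(L) = 44.10 mol
n(D) = (3/2) × 44.10 = 66.15 mol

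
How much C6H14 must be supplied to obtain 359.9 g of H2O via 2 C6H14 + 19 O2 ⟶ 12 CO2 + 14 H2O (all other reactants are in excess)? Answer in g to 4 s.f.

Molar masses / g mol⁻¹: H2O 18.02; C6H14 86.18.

n(H2O) = 359.9 / 18.02 = 19.97 mol
n(C6H14) = (2/14) × 19.97 = 2.853 mol
mass = 2.853 × 86.18 = 245.9 g

245.9 g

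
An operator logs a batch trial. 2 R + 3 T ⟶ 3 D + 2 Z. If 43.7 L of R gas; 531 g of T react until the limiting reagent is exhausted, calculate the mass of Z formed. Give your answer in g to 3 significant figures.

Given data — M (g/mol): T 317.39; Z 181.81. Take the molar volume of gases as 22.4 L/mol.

203 g

n(R) = 43.70 / 22.4 = 1.951 mol
n(T) = 531.0 / 317.39 = 1.673 mol
n/ν → R: 0.9755, T: 0.5577; T is limiting.
n(Z) = (2/3) × 1.673 = 1.115 mol
mass = 1.115 × 181.81 = 202.7 g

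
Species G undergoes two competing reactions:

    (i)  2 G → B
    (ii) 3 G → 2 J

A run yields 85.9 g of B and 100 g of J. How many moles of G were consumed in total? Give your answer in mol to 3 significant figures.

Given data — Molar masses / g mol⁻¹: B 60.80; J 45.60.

n(B) = 85.9 / 60.80 = 1.413 mol
n(J) = 100 / 45.60 = 2.193 mol
n(G) via (i) = (2/1)×1.413 = 2.826 mol
n(G) via (ii) = (3/2)×2.193 = 3.290 mol
total n(G) = 2.826 + 3.290 = 6.116 mol

6.12 mol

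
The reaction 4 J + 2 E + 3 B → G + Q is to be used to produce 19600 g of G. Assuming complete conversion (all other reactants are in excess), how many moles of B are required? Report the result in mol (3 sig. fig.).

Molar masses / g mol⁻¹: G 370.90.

159 mol

n(G) = 19600 / 370.90 = 52.84 mol
n(B) = (3/1) × 52.84 = 158.5 mol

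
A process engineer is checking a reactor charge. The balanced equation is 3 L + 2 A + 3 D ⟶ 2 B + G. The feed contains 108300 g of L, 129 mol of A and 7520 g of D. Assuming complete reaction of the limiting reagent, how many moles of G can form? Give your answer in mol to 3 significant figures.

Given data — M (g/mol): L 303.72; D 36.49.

n(L) = 108300 / 303.72 = 356.6 mol
n(A) = 129.0 mol
n(D) = 7520 / 36.49 = 206.1 mol
n/ν → L: 118.9, A: 64.50, D: 68.70; A is limiting.
n(G) = (1/2) × 129.0 = 64.50 mol

64.5 mol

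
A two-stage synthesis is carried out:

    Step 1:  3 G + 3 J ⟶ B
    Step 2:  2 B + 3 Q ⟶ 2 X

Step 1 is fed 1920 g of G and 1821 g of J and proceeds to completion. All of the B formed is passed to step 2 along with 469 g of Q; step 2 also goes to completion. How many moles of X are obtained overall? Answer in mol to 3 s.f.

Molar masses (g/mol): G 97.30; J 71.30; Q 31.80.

6.58 mol

Step 1:
n(G) = 1920 / 97.30 = 19.73 mol
n(J) = 1821 / 71.30 = 25.54 mol
n/ν for G = 19.73/3 = 6.577
n/ν for J = 25.54/3 = 8.513
Smallest n/ν is G → limiting reagent.
n(B) produced = (1/3) × 19.73 = 6.577 mol
Step 2:
n(B) available = 6.577 mol
n(Q) = 469.0 / 31.80 = 14.75 mol
n/ν for B = 6.577/2 = 3.289
n/ν for Q = 14.75/3 = 4.917
Smallest n/ν is B → limiting reagent.
n(X) = (2/2) × 6.577 = 6.577 mol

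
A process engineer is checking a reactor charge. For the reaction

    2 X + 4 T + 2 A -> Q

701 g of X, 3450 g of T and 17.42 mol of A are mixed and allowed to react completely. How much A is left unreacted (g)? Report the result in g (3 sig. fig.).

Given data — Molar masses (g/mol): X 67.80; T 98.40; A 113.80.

806 g

n(X) = 701.0 / 67.80 = 10.34 mol
n(T) = 3450 / 98.40 = 35.06 mol
n(A) = 17.42 mol
n/ν for X = 10.34/2 = 5.170
n/ν for T = 35.06/4 = 8.765
n/ν for A = 17.42/2 = 8.710
Smallest n/ν is X → limiting reagent.
A consumed = (2/2) × 10.34 = 10.34 mol
A remaining = 17.42 − 10.34 = 7.080 mol
mass = 7.080 × 113.80 = 805.7 g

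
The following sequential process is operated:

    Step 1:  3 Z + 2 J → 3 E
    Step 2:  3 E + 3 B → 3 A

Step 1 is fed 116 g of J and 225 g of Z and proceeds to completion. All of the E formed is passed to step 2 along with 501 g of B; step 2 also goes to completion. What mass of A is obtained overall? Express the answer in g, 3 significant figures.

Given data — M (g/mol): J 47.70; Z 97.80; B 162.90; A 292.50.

Step 1:
n(J) = 116.0 / 47.70 = 2.432 mol
n(Z) = 225.0 / 97.80 = 2.301 mol
n/ν → J: 1.216, Z: 0.7670; Z is limiting.
n(E) produced = (3/3) × 2.301 = 2.301 mol
Step 2:
n(E) available = 2.301 mol
n(B) = 501.0 / 162.90 = 3.076 mol
n/ν → E: 0.7670, B: 1.025; E is limiting.
n(A) = (3/3) × 2.301 = 2.301 mol
mass = 2.301 × 292.50 = 673.0 g

673 g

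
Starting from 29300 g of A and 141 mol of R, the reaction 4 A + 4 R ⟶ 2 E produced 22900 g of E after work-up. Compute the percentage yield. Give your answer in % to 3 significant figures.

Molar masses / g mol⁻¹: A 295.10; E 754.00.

n(A) = 29300 / 295.10 = 99.29 mol
n(R) = 141.0 mol
n/ν for A = 99.29/4 = 24.82
n/ν for R = 141.0/4 = 35.25
Smallest n/ν is A → limiting reagent.
theoretical n(E) = (2/4) × 99.29 = 49.65 mol → 37440 g
% yield = 22900 / 37440 × 100 = 61.16 %

61.2 %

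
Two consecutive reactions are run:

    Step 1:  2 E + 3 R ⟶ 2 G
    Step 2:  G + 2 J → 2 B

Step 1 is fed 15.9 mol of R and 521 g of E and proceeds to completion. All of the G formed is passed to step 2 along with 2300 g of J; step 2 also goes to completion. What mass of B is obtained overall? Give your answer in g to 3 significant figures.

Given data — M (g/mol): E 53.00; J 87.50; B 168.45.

3310 g

Step 1:
n(R) = 15.90 mol
n(E) = 521.0 / 53.00 = 9.830 mol
n/ν for R = 15.90/3 = 5.300
n/ν for E = 9.830/2 = 4.915
Smallest n/ν is E → limiting reagent.
n(G) produced = (2/2) × 9.830 = 9.830 mol
Step 2:
n(G) available = 9.830 mol
n(J) = 2300 / 87.50 = 26.29 mol
n/ν for G = 9.830/1 = 9.830
n/ν for J = 26.29/2 = 13.15
Smallest n/ν is G → limiting reagent.
n(B) = (2/1) × 9.830 = 19.66 mol
mass = 19.66 × 168.45 = 3312 g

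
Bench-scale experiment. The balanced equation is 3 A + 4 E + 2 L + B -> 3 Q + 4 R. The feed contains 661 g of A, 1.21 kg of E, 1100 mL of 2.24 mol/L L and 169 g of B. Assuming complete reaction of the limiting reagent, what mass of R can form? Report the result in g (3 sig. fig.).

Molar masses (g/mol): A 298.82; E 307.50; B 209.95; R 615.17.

n(A) = 661.0 / 298.82 = 2.212 mol
n(E) = 1.210×1000 / 307.50 = 3.935 mol
n(L) = 2.24 × 1100/1000 = 2.464 mol
n(B) = 169.0 / 209.95 = 0.8050 mol
n/ν for A = 2.212/3 = 0.7373
n/ν for E = 3.935/4 = 0.9838
n/ν for L = 2.464/2 = 1.232
n/ν for B = 0.8050/1 = 0.8050
Smallest n/ν is A → limiting reagent.
n(R) = (4/3) × 2.212 = 2.949 mol
mass = 2.949 × 615.17 = 1814 g

1810 g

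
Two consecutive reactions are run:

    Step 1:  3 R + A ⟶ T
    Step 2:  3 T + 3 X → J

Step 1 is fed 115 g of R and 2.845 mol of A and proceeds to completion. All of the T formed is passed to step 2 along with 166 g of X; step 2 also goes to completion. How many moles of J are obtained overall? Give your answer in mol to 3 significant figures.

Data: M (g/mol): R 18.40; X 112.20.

Step 1:
n(R) = 115.0 / 18.40 = 6.250 mol
n(A) = 2.845 mol
n/ν → R: 2.083, A: 2.845; R is limiting.
n(T) produced = (1/3) × 6.250 = 2.083 mol
Step 2:
n(T) available = 2.083 mol
n(X) = 166.0 / 112.20 = 1.480 mol
n/ν → T: 0.6943, X: 0.4933; X is limiting.
n(J) = (1/3) × 1.480 = 0.4933 mol

0.493 mol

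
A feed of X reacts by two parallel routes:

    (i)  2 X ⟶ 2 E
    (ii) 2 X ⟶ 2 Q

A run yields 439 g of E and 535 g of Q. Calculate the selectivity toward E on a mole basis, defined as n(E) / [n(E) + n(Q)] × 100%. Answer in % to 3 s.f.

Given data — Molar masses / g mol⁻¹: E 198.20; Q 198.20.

n(E) = 439 / 198.20 = 2.215 mol
n(Q) = 535 / 198.20 = 2.699 mol
selectivity = 2.215/(2.215+2.699) × 100 = 45.08 %

45.1 %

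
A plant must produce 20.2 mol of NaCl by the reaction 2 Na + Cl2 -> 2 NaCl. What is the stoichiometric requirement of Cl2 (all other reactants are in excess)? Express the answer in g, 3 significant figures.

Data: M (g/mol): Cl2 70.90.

n(NaCl) = 20.20 mol
n(Cl2) = (1/2) × 20.20 = 10.10 mol
mass = 10.10 × 70.90 = 716.1 g

716 g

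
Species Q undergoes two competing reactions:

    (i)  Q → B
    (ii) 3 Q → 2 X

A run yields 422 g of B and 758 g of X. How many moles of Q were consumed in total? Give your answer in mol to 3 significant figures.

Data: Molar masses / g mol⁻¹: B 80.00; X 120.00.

n(B) = 422 / 80.00 = 5.275 mol
n(X) = 758 / 120.00 = 6.317 mol
n(Q) via (i) = (1/1)×5.275 = 5.275 mol
n(Q) via (ii) = (3/2)×6.317 = 9.476 mol
total n(Q) = 5.275 + 9.476 = 14.75 mol

14.8 mol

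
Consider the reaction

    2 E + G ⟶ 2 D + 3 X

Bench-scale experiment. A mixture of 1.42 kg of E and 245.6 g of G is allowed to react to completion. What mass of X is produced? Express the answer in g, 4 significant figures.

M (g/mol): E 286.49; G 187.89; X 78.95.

n(E) = 1.420×1000 / 286.49 = 4.957 mol
n(G) = 245.6 / 187.89 = 1.307 mol
n/ν → E: 2.479, G: 1.307; G is limiting.
n(X) = (3/1) × 1.307 = 3.921 mol
mass = 3.921 × 78.95 = 309.6 g

309.6 g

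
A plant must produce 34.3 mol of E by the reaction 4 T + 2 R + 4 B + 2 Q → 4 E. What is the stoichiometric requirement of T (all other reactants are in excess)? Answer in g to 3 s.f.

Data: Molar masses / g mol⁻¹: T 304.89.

n(E) = 34.30 mol
n(T) = (4/4) × 34.30 = 34.30 mol
mass = 34.30 × 304.89 = 10460 g

10500 g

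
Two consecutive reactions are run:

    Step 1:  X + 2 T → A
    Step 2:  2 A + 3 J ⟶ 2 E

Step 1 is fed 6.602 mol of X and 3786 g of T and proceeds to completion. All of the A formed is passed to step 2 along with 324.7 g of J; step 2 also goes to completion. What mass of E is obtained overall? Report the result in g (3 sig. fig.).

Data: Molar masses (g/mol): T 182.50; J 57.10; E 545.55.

2070 g

Step 1:
n(X) = 6.602 mol
n(T) = 3786 / 182.50 = 20.75 mol
n/ν for X = 6.602/1 = 6.602
n/ν for T = 20.75/2 = 10.38
Smallest n/ν is X → limiting reagent.
n(A) produced = (1/1) × 6.602 = 6.602 mol
Step 2:
n(A) available = 6.602 mol
n(J) = 324.7 / 57.10 = 5.687 mol
n/ν for A = 6.602/2 = 3.301
n/ν for J = 5.687/3 = 1.896
Smallest n/ν is J → limiting reagent.
n(E) = (2/3) × 5.687 = 3.791 mol
mass = 3.791 × 545.55 = 2068 g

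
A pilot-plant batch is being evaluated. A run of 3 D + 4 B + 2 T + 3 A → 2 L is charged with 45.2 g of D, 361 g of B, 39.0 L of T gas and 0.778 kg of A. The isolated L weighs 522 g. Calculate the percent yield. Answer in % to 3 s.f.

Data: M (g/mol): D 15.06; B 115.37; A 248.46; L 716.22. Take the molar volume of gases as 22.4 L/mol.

46.6 %

n(D) = 45.20 / 15.06 = 3.001 mol
n(B) = 361.0 / 115.37 = 3.129 mol
n(T) = 39.00 / 22.4 = 1.741 mol
n(A) = 0.7780×1000 / 248.46 = 3.131 mol
n/ν for D = 3.001/3 = 1.000
n/ν for B = 3.129/4 = 0.7823
n/ν for T = 1.741/2 = 0.8705
n/ν for A = 3.131/3 = 1.044
Smallest n/ν is B → limiting reagent.
theoretical n(L) = (2/4) × 3.129 = 1.565 mol → 1121 g
% yield = 522 / 1121 × 100 = 46.57 %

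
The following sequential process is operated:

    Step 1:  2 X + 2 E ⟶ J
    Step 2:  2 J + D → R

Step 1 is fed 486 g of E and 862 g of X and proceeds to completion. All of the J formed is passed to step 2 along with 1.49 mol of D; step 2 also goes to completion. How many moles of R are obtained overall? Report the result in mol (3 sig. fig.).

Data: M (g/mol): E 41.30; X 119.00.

Step 1:
n(E) = 486.0 / 41.30 = 11.77 mol
n(X) = 862.0 / 119.00 = 7.244 mol
n/ν for E = 11.77/2 = 5.885
n/ν for X = 7.244/2 = 3.622
Smallest n/ν is X → limiting reagent.
n(J) produced = (1/2) × 7.244 = 3.622 mol
Step 2:
n(J) available = 3.622 mol
n(D) = 1.490 mol
n/ν for J = 3.622/2 = 1.811
n/ν for D = 1.490/1 = 1.490
Smallest n/ν is D → limiting reagent.
n(R) = (1/1) × 1.490 = 1.490 mol

1.49 mol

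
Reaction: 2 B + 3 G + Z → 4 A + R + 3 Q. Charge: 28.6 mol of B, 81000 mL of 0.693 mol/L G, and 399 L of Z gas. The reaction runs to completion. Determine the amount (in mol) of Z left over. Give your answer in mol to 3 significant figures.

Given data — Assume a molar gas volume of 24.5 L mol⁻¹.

n(B) = 28.60 mol
n(G) = 0.693 × 81000/1000 = 56.13 mol
n(Z) = 399.0 / 24.5 = 16.29 mol
n/ν → B: 14.30, G: 18.71, Z: 16.29; B is limiting.
Z consumed = (1/2) × 28.60 = 14.30 mol
Z remaining = 16.29 − 14.30 = 1.990 mol

1.99 mol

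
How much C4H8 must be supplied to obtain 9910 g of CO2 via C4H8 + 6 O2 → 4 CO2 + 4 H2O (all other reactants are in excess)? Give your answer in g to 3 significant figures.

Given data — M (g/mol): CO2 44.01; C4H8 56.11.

n(CO2) = 9910 / 44.01 = 225.2 mol
n(C4H8) = (1/4) × 225.2 = 56.30 mol
mass = 56.30 × 56.11 = 3159 g

3160 g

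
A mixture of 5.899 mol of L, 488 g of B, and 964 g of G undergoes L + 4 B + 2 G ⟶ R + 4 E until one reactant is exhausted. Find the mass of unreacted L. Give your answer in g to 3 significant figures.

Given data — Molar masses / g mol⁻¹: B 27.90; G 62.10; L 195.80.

299 g

n(L) = 5.899 mol
n(B) = 488.0 / 27.90 = 17.49 mol
n(G) = 964.0 / 62.10 = 15.52 mol
n/ν → L: 5.899, B: 4.373, G: 7.760; B is limiting.
L consumed = (1/4) × 17.49 = 4.373 mol
L remaining = 5.899 − 4.373 = 1.526 mol
mass = 1.526 × 195.80 = 298.8 g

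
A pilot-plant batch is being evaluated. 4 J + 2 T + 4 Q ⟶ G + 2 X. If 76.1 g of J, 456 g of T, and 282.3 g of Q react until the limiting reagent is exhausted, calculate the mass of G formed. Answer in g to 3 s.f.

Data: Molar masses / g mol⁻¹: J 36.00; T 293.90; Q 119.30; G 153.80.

n(J) = 76.10 / 36.00 = 2.114 mol
n(T) = 456.0 / 293.90 = 1.552 mol
n(Q) = 282.3 / 119.30 = 2.366 mol
n/ν for J = 2.114/4 = 0.5285
n/ν for T = 1.552/2 = 0.7760
n/ν for Q = 2.366/4 = 0.5915
Smallest n/ν is J → limiting reagent.
n(G) = (1/4) × 2.114 = 0.5285 mol
mass = 0.5285 × 153.80 = 81.28 g

81.3 g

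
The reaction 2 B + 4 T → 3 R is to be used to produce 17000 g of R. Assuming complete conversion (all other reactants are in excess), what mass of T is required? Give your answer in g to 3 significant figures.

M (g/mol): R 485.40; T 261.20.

12200 g

n(R) = 17000 / 485.40 = 35.02 mol
n(T) = (4/3) × 35.02 = 46.69 mol
mass = 46.69 × 261.20 = 12200 g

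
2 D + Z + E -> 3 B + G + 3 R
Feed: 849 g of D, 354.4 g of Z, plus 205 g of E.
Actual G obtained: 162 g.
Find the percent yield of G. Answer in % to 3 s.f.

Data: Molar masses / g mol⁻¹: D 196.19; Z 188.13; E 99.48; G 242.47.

n(D) = 849.0 / 196.19 = 4.327 mol
n(Z) = 354.4 / 188.13 = 1.884 mol
n(E) = 205.0 / 99.48 = 2.061 mol
n/ν → D: 2.164, Z: 1.884, E: 2.061; Z is limiting.
theoretical n(G) = (1/1) × 1.884 = 1.884 mol → 456.8 g
% yield = 162 / 456.8 × 100 = 35.46 %

35.5 %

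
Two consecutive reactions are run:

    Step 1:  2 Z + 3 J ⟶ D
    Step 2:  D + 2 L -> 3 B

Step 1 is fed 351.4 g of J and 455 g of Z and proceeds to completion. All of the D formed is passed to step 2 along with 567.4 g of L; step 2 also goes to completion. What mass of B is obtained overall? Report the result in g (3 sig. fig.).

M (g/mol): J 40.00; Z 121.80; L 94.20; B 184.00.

1030 g

Step 1:
n(J) = 351.4 / 40.00 = 8.785 mol
n(Z) = 455.0 / 121.80 = 3.736 mol
n/ν for J = 8.785/3 = 2.928
n/ν for Z = 3.736/2 = 1.868
Smallest n/ν is Z → limiting reagent.
n(D) produced = (1/2) × 3.736 = 1.868 mol
Step 2:
n(D) available = 1.868 mol
n(L) = 567.4 / 94.20 = 6.023 mol
n/ν for D = 1.868/1 = 1.868
n/ν for L = 6.023/2 = 3.012
Smallest n/ν is D → limiting reagent.
n(B) = (3/1) × 1.868 = 5.604 mol
mass = 5.604 × 184.00 = 1031 g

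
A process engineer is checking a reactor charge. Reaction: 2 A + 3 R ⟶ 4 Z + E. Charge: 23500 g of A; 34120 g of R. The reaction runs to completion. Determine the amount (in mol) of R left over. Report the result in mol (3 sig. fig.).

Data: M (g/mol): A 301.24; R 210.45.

45.1 mol

n(A) = 23500 / 301.24 = 78.01 mol
n(R) = 34120 / 210.45 = 162.1 mol
n/ν for A = 78.01/2 = 39.01
n/ν for R = 162.1/3 = 54.03
Smallest n/ν is A → limiting reagent.
R consumed = (3/2) × 78.01 = 117.0 mol
R remaining = 162.1 − 117.0 = 45.10 mol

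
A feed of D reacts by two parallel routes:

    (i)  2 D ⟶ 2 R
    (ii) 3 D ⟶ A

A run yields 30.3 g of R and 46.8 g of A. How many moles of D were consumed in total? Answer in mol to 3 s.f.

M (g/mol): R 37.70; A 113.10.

2.05 mol

n(R) = 30.3 / 37.70 = 0.8037 mol
n(A) = 46.8 / 113.10 = 0.4138 mol
n(D) via (i) = (2/2)×0.8037 = 0.8037 mol
n(D) via (ii) = (3/1)×0.4138 = 1.241 mol
total n(D) = 0.8037 + 1.241 = 2.045 mol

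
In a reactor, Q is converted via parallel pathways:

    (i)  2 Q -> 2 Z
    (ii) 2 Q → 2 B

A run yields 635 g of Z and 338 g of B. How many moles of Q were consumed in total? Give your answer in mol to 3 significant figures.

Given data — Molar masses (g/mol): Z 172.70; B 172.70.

n(Z) = 635 / 172.70 = 3.677 mol
n(B) = 338 / 172.70 = 1.957 mol
n(Q) via (i) = (2/2)×3.677 = 3.677 mol
n(Q) via (ii) = (2/2)×1.957 = 1.957 mol
total n(Q) = 3.677 + 1.957 = 5.634 mol

5.63 mol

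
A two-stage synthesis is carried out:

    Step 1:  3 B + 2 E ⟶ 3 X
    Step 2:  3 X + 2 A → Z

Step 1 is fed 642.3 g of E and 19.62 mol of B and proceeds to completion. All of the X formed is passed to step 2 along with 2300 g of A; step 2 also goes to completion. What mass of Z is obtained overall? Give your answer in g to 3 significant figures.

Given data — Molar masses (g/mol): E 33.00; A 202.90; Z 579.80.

Step 1:
n(E) = 642.3 / 33.00 = 19.46 mol
n(B) = 19.62 mol
n/ν → E: 9.730, B: 6.540; B is limiting.
n(X) produced = (3/3) × 19.62 = 19.62 mol
Step 2:
n(X) available = 19.62 mol
n(A) = 2300 / 202.90 = 11.34 mol
n/ν → X: 6.540, A: 5.670; A is limiting.
n(Z) = (1/2) × 11.34 = 5.670 mol
mass = 5.670 × 579.80 = 3287 g

3290 g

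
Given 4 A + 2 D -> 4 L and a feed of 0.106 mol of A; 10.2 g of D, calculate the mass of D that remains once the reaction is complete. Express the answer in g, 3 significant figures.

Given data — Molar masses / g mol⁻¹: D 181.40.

0.586 g

n(A) = 0.1060 mol
n(D) = 10.20 / 181.40 = 0.05623 mol
n/ν → A: 0.02650, D: 0.02812; A is limiting.
D consumed = (2/4) × 0.1060 = 0.05300 mol
D remaining = 0.05623 − 0.05300 = 0.003230 mol
mass = 0.003230 × 181.40 = 0.5859 g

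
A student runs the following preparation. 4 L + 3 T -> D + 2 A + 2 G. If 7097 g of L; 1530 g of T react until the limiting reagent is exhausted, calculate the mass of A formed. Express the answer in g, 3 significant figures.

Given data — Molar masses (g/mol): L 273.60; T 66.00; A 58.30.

n(L) = 7097 / 273.60 = 25.94 mol
n(T) = 1530 / 66.00 = 23.18 mol
n/ν for L = 25.94/4 = 6.485
n/ν for T = 23.18/3 = 7.727
Smallest n/ν is L → limiting reagent.
n(A) = (2/4) × 25.94 = 12.97 mol
mass = 12.97 × 58.30 = 756.2 g

756 g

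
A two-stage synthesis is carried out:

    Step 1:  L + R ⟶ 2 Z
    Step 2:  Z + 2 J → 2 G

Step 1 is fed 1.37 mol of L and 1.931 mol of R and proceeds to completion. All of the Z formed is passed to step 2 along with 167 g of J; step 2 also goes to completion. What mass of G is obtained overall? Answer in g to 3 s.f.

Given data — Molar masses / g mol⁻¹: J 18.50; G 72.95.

Step 1:
n(L) = 1.370 mol
n(R) = 1.931 mol
n/ν → L: 1.370, R: 1.931; L is limiting.
n(Z) produced = (2/1) × 1.370 = 2.740 mol
Step 2:
n(Z) available = 2.740 mol
n(J) = 167.0 / 18.50 = 9.027 mol
n/ν → Z: 2.740, J: 4.514; Z is limiting.
n(G) = (2/1) × 2.740 = 5.480 mol
mass = 5.480 × 72.95 = 399.8 g

400 g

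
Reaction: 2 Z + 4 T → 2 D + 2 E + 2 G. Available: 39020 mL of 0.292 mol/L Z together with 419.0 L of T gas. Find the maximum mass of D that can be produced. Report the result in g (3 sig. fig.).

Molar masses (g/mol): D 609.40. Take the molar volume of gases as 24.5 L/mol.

n(Z) = 0.292 × 39020/1000 = 11.39 mol
n(T) = 419.0 / 24.5 = 17.10 mol
n/ν for Z = 11.39/2 = 5.695
n/ν for T = 17.10/4 = 4.275
Smallest n/ν is T → limiting reagent.
n(D) = (2/4) × 17.10 = 8.550 mol
mass = 8.550 × 609.40 = 5210 g

5210 g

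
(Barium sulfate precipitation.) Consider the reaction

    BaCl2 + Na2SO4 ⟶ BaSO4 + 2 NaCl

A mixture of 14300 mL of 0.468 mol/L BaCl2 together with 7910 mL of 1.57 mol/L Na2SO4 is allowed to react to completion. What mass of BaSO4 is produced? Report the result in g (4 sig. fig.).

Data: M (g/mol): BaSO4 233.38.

n(BaCl2) = 0.468 × 14300/1000 = 6.692 mol
n(Na2SO4) = 1.57 × 7910/1000 = 12.42 mol
n/ν → BaCl2: 6.692, Na2SO4: 12.42; BaCl2 is limiting.
n(BaSO4) = (1/1) × 6.692 = 6.692 mol
mass = 6.692 × 233.38 = 1562 g

1562 g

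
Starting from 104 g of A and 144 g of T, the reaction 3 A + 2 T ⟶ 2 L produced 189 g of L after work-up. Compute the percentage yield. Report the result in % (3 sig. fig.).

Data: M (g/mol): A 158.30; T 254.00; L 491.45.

87.8 %

n(A) = 104.0 / 158.30 = 0.6570 mol
n(T) = 144.0 / 254.00 = 0.5669 mol
n/ν for A = 0.6570/3 = 0.2190
n/ν for T = 0.5669/2 = 0.2835
Smallest n/ν is A → limiting reagent.
theoretical n(L) = (2/3) × 0.6570 = 0.4380 mol → 215.3 g
% yield = 189 / 215.3 × 100 = 87.78 %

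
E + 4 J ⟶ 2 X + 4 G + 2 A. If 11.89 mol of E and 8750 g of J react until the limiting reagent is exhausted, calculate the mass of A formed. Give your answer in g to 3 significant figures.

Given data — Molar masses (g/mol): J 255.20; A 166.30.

n(E) = 11.89 mol
n(J) = 8750 / 255.20 = 34.29 mol
n/ν → E: 11.89, J: 8.573; J is limiting.
n(A) = (2/4) × 34.29 = 17.15 mol
mass = 17.15 × 166.30 = 2852 g

2850 g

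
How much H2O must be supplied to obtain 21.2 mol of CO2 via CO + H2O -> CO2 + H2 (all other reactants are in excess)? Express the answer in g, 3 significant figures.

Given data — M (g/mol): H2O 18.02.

382 g

n(CO2) = 21.20 mol
n(H2O) = (1/1) × 21.20 = 21.20 mol
mass = 21.20 × 18.02 = 382.0 g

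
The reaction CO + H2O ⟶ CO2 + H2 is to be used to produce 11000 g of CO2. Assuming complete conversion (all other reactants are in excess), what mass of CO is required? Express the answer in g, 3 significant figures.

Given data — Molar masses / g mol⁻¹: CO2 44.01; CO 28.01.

n(CO2) = 11000 / 44.01 = 249.9 mol
n(CO) = (1/1) × 249.9 = 249.9 mol
mass = 249.9 × 28.01 = 7000 g

7000 g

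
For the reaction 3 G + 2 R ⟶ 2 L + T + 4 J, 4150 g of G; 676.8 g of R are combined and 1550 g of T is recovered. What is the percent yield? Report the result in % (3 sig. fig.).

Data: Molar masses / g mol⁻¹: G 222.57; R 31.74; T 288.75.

n(G) = 4150 / 222.57 = 18.65 mol
n(R) = 676.8 / 31.74 = 21.32 mol
n/ν for G = 18.65/3 = 6.217
n/ν for R = 21.32/2 = 10.66
Smallest n/ν is G → limiting reagent.
theoretical n(T) = (1/3) × 18.65 = 6.217 mol → 1795 g
% yield = 1550 / 1795 × 100 = 86.35 %

86.4 %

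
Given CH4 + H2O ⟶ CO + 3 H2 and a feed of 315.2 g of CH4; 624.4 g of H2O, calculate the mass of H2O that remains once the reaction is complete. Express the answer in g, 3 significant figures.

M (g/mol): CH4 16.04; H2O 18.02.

n(CH4) = 315.2 / 16.04 = 19.65 mol
n(H2O) = 624.4 / 18.02 = 34.65 mol
n/ν for CH4 = 19.65/1 = 19.65
n/ν for H2O = 34.65/1 = 34.65
Smallest n/ν is CH4 → limiting reagent.
H2O consumed = (1/1) × 19.65 = 19.65 mol
H2O remaining = 34.65 − 19.65 = 15.00 mol
mass = 15.00 × 18.02 = 270.3 g

270 g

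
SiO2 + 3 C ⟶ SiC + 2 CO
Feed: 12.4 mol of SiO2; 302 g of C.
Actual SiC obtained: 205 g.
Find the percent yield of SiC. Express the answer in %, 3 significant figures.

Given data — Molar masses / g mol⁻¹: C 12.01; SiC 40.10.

n(SiO2) = 12.40 mol
n(C) = 302.0 / 12.01 = 25.15 mol
n/ν for SiO2 = 12.40/1 = 12.40
n/ν for C = 25.15/3 = 8.383
Smallest n/ν is C → limiting reagent.
theoretical n(SiC) = (1/3) × 25.15 = 8.383 mol → 336.2 g
% yield = 205 / 336.2 × 100 = 60.98 %

61.0 %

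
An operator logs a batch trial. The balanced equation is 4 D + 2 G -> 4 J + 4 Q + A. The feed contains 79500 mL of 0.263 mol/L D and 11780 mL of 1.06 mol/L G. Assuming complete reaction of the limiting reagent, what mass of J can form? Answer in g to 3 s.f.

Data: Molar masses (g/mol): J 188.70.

n(D) = 0.263 × 79500/1000 = 20.91 mol
n(G) = 1.06 × 11780/1000 = 12.49 mol
n/ν for D = 20.91/4 = 5.228
n/ν for G = 12.49/2 = 6.245
Smallest n/ν is D → limiting reagent.
n(J) = (4/4) × 20.91 = 20.91 mol
mass = 20.91 × 188.70 = 3946 g

3950 g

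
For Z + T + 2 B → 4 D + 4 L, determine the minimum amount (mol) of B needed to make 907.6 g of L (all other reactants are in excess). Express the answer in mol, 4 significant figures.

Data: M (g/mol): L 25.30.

17.94 mol

n(L) = 907.6 / 25.30 = 35.87 mol
n(B) = (2/4) × 35.87 = 17.94 mol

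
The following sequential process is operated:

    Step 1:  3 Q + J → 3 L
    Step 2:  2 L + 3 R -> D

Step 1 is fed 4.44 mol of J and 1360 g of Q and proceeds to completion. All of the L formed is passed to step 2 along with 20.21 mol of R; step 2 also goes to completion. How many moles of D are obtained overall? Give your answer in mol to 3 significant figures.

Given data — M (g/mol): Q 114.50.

5.94 mol

Step 1:
n(J) = 4.440 mol
n(Q) = 1360 / 114.50 = 11.88 mol
n/ν for J = 4.440/1 = 4.440
n/ν for Q = 11.88/3 = 3.960
Smallest n/ν is Q → limiting reagent.
n(L) produced = (3/3) × 11.88 = 11.88 mol
Step 2:
n(L) available = 11.88 mol
n(R) = 20.21 mol
n/ν for L = 11.88/2 = 5.940
n/ν for R = 20.21/3 = 6.737
Smallest n/ν is L → limiting reagent.
n(D) = (1/2) × 11.88 = 5.940 mol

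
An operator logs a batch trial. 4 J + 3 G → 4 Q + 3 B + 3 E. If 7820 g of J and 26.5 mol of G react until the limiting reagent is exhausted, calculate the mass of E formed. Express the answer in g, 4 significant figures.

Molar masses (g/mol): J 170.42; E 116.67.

n(J) = 7820 / 170.42 = 45.89 mol
n(G) = 26.50 mol
n/ν for J = 45.89/4 = 11.47
n/ν for G = 26.50/3 = 8.833
Smallest n/ν is G → limiting reagent.
n(E) = (3/3) × 26.50 = 26.50 mol
mass = 26.50 × 116.67 = 3092 g

3092 g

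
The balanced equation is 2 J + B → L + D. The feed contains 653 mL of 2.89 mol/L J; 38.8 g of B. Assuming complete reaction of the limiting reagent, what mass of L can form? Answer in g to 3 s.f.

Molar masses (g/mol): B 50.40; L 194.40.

150 g

n(J) = 2.89 × 653.0/1000 = 1.887 mol
n(B) = 38.80 / 50.40 = 0.7698 mol
n/ν → J: 0.9435, B: 0.7698; B is limiting.
n(L) = (1/1) × 0.7698 = 0.7698 mol
mass = 0.7698 × 194.40 = 149.6 g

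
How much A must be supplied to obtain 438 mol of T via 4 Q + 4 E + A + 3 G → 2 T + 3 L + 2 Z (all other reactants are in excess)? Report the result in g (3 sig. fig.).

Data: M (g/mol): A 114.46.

25100 g

n(T) = 438.0 mol
n(A) = (1/2) × 438.0 = 219.0 mol
mass = 219.0 × 114.46 = 25070 g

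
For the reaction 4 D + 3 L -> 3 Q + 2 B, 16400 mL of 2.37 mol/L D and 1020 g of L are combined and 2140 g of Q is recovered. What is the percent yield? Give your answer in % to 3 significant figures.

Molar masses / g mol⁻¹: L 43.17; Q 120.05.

n(D) = 2.37 × 16400/1000 = 38.87 mol
n(L) = 1020 / 43.17 = 23.63 mol
n/ν → D: 9.718, L: 7.877; L is limiting.
theoretical n(Q) = (3/3) × 23.63 = 23.63 mol → 2837 g
% yield = 2140 / 2837 × 100 = 75.43 %

75.4 %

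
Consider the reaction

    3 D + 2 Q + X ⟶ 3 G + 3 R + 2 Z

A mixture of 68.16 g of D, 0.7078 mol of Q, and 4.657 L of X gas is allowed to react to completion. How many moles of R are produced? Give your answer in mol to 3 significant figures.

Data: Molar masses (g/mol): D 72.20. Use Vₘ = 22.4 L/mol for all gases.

n(D) = 68.16 / 72.20 = 0.9440 mol
n(Q) = 0.7078 mol
n(X) = 4.657 / 22.4 = 0.2079 mol
n/ν for D = 0.9440/3 = 0.3147
n/ν for Q = 0.7078/2 = 0.3539
n/ν for X = 0.2079/1 = 0.2079
Smallest n/ν is X → limiting reagent.
n(R) = (3/1) × 0.2079 = 0.6237 mol

0.624 mol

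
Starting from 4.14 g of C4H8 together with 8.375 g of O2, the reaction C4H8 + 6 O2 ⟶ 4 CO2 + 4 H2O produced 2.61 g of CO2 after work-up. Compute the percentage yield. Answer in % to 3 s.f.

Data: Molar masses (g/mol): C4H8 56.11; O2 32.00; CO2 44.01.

34.0 %

n(C4H8) = 4.140 / 56.11 = 0.07378 mol
n(O2) = 8.375 / 32.00 = 0.2617 mol
n/ν for C4H8 = 0.07378/1 = 0.07378
n/ν for O2 = 0.2617/6 = 0.04362
Smallest n/ν is O2 → limiting reagent.
theoretical n(CO2) = (4/6) × 0.2617 = 0.1745 mol → 7.680 g
% yield = 2.61 / 7.680 × 100 = 33.98 %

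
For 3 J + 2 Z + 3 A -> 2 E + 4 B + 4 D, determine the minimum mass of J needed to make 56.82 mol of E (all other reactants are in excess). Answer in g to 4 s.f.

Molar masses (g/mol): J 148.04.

12620 g

n(E) = 56.82 mol
n(J) = (3/2) × 56.82 = 85.23 mol
mass = 85.23 × 148.04 = 12620 g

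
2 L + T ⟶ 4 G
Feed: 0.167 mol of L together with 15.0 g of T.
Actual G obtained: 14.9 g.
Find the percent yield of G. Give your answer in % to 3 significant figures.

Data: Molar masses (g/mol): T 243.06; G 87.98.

68.6 %

n(L) = 0.1670 mol
n(T) = 15.00 / 243.06 = 0.06171 mol
n/ν for L = 0.1670/2 = 0.08350
n/ν for T = 0.06171/1 = 0.06171
Smallest n/ν is T → limiting reagent.
theoretical n(G) = (4/1) × 0.06171 = 0.2468 mol → 21.71 g
% yield = 14.9 / 21.71 × 100 = 68.63 %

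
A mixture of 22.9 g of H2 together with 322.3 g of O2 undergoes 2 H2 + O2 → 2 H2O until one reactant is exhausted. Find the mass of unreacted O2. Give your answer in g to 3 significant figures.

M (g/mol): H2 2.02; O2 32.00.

n(H2) = 22.90 / 2.02 = 11.34 mol
n(O2) = 322.3 / 32.00 = 10.07 mol
n/ν for H2 = 11.34/2 = 5.670
n/ν for O2 = 10.07/1 = 10.07
Smallest n/ν is H2 → limiting reagent.
O2 consumed = (1/2) × 11.34 = 5.670 mol
O2 remaining = 10.07 − 5.670 = 4.400 mol
mass = 4.400 × 32.00 = 140.8 g

141 g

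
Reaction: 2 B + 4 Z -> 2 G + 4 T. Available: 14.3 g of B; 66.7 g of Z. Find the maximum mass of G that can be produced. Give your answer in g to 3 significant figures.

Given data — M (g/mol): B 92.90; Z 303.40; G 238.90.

26.3 g

n(B) = 14.30 / 92.90 = 0.1539 mol
n(Z) = 66.70 / 303.40 = 0.2198 mol
n/ν → B: 0.07695, Z: 0.05495; Z is limiting.
n(G) = (2/4) × 0.2198 = 0.1099 mol
mass = 0.1099 × 238.90 = 26.26 g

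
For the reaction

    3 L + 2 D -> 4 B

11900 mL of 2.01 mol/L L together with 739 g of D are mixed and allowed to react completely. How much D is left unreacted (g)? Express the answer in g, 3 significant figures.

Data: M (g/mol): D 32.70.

218 g

n(L) = 2.01 × 11900/1000 = 23.92 mol
n(D) = 739.0 / 32.70 = 22.60 mol
n/ν for L = 23.92/3 = 7.973
n/ν for D = 22.60/2 = 11.30
Smallest n/ν is L → limiting reagent.
D consumed = (2/3) × 23.92 = 15.95 mol
D remaining = 22.60 − 15.95 = 6.650 mol
mass = 6.650 × 32.70 = 217.5 g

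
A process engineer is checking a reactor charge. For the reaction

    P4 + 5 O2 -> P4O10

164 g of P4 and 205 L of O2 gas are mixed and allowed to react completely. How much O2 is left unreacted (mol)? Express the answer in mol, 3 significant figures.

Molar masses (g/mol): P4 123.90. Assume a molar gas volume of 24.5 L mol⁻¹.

n(P4) = 164.0 / 123.90 = 1.324 mol
n(O2) = 205.0 / 24.5 = 8.367 mol
n/ν for P4 = 1.324/1 = 1.324
n/ν for O2 = 8.367/5 = 1.673
Smallest n/ν is P4 → limiting reagent.
O2 consumed = (5/1) × 1.324 = 6.620 mol
O2 remaining = 8.367 − 6.620 = 1.747 mol

1.75 mol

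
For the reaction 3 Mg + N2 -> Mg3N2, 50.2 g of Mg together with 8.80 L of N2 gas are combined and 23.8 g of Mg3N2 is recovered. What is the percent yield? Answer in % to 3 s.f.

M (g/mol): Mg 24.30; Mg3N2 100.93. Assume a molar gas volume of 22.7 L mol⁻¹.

60.8 %

n(Mg) = 50.20 / 24.30 = 2.066 mol
n(N2) = 8.800 / 22.7 = 0.3877 mol
n/ν → Mg: 0.6887, N2: 0.3877; N2 is limiting.
theoretical n(Mg3N2) = (1/1) × 0.3877 = 0.3877 mol → 39.13 g
% yield = 23.8 / 39.13 × 100 = 60.82 %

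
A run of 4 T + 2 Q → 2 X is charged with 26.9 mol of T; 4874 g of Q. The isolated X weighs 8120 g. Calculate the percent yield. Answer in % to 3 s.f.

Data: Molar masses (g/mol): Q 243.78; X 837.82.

72.1 %

n(T) = 26.90 mol
n(Q) = 4874 / 243.78 = 19.99 mol
n/ν for T = 26.90/4 = 6.725
n/ν for Q = 19.99/2 = 9.995
Smallest n/ν is T → limiting reagent.
theoretical n(X) = (2/4) × 26.90 = 13.45 mol → 11270 g
% yield = 8120 / 11270 × 100 = 72.05 %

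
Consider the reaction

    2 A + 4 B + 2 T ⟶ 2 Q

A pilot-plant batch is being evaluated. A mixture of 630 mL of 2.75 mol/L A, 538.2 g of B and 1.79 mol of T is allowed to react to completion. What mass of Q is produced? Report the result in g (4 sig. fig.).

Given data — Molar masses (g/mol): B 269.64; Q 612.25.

n(A) = 2.75 × 630.0/1000 = 1.733 mol
n(B) = 538.2 / 269.64 = 1.996 mol
n(T) = 1.790 mol
n/ν for A = 1.733/2 = 0.8665
n/ν for B = 1.996/4 = 0.4990
n/ν for T = 1.790/2 = 0.8950
Smallest n/ν is B → limiting reagent.
n(Q) = (2/4) × 1.996 = 0.9980 mol
mass = 0.9980 × 612.25 = 611.0 g

611.0 g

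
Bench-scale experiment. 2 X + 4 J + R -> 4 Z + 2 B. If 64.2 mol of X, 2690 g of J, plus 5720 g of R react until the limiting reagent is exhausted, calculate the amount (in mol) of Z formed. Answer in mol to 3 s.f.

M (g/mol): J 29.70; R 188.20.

n(X) = 64.20 mol
n(J) = 2690 / 29.70 = 90.57 mol
n(R) = 5720 / 188.20 = 30.39 mol
n/ν for X = 64.20/2 = 32.10
n/ν for J = 90.57/4 = 22.64
n/ν for R = 30.39/1 = 30.39
Smallest n/ν is J → limiting reagent.
n(Z) = (4/4) × 90.57 = 90.57 mol

90.6 mol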